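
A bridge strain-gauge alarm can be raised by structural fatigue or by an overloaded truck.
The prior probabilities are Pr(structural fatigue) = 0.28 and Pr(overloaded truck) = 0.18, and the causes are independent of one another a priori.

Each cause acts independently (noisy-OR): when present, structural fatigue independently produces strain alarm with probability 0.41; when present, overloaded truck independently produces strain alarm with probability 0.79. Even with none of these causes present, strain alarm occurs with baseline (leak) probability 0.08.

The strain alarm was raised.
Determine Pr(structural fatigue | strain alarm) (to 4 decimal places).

Under noisy-OR, P(strain alarm | causes) = 1 − (1−0.08)·∏(1−qᵢ) over the active causes.
Sum P(strain alarm|·) weighted by the priors over the 4 (structural fatigue, overloaded truck) configurations:
  P(strain alarm) = 0.08·0.72·0.82 + 0.8068·0.72·0.18 + 0.4572·0.28·0.82 + 0.886012·0.28·0.18
        = 0.047232 + 0.104561 + 0.104973 + 0.044655 = 0.301421
Keeping only the structural fatigue-present terms gives 0.149628, so
  P(structural fatigue | strain alarm) = 0.149628 / 0.301421 ≈ 0.4964

Pr(structural fatigue | strain alarm) ≈ 0.4964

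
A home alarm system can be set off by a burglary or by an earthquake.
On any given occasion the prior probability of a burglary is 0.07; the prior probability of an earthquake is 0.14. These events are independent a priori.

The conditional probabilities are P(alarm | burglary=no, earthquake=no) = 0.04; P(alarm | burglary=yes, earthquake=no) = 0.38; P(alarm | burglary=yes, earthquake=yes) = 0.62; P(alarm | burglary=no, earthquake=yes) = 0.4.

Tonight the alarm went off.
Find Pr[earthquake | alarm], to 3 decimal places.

Pr[earthquake | alarm] ≈ 0.515

By total probability over the 4 (burglary, earthquake) configurations:
  P(alarm) = 0.04·0.93·0.86 + 0.4·0.93·0.14 + 0.38·0.07·0.86 + 0.62·0.07·0.14
        = 0.031992 + 0.052080 + 0.022876 + 0.006076 = 0.113024
Configurations with earthquake contribute 0.058156, so
  P(earthquake | alarm) = 0.058156 / 0.113024 ≈ 0.515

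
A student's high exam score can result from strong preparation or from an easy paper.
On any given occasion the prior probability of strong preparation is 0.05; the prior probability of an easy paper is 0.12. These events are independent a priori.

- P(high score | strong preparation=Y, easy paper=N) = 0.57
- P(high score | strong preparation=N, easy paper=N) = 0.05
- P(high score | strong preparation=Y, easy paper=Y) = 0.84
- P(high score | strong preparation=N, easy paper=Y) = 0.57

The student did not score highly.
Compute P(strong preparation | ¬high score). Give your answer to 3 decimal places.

P(strong preparation | ¬high score) ≈ 0.023

Sum P(¬high score|·) weighted by the priors over the 4 (strong preparation, easy paper) configurations:
  P(¬high score) = 0.95·0.95·0.88 + 0.43·0.95·0.12 + 0.43·0.05·0.88 + 0.16·0.05·0.12
        = 0.794200 + 0.049020 + 0.018920 + 0.000960 = 0.863100
The terms with strong preparation present sum to 0.019880, so
  P(strong preparation | ¬high score) = 0.019880 / 0.863100 ≈ 0.023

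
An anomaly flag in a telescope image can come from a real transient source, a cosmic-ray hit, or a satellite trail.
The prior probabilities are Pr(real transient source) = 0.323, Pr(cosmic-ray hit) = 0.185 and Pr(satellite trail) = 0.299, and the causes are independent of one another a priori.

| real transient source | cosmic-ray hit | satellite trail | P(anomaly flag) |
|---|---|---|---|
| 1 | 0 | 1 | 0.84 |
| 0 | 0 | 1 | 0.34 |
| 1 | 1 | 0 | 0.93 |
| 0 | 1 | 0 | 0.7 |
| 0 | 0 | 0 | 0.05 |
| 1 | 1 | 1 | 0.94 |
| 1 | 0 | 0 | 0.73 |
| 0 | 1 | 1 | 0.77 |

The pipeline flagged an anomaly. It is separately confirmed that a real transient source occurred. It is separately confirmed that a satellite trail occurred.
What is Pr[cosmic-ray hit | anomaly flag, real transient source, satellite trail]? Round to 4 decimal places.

For the numerator, keep only cosmic-ray hit=true terms: 0.94×0.185 = 0.173900
Normalizer over all consistent configurations: 0.84×0.815 + 0.94×0.185 = 0.858500
P(cosmic-ray hit | anomaly flag, real transient source, satellite trail) = 0.173900/0.858500 ≈ 0.2026

Pr[cosmic-ray hit | anomaly flag, real transient source, satellite trail] ≈ 0.2026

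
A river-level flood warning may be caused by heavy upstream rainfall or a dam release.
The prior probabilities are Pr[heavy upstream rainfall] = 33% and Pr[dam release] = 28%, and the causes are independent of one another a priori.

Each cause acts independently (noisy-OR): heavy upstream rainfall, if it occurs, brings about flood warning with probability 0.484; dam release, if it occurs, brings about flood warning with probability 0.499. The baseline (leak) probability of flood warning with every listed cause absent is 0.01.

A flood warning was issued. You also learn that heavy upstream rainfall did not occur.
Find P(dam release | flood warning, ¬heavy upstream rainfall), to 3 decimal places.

P(dam release | flood warning, ¬heavy upstream rainfall) ≈ 0.951

Under noisy-OR, P(flood warning | causes) = 1 − (1−0.01)·∏(1−qᵢ) over the active causes.
Sum P(flood warning|·) weighted by the priors over both values of dam release:
  P(flood warning | ¬heavy upstream rainfall) = 0.01×0.72 + 0.50401×0.28
        = 0.007200 + 0.141123 = 0.148323
Configurations with dam release contribute 0.141123, so
  P(dam release | flood warning, ¬heavy upstream rainfall) = 0.141123 / 0.148323 ≈ 0.951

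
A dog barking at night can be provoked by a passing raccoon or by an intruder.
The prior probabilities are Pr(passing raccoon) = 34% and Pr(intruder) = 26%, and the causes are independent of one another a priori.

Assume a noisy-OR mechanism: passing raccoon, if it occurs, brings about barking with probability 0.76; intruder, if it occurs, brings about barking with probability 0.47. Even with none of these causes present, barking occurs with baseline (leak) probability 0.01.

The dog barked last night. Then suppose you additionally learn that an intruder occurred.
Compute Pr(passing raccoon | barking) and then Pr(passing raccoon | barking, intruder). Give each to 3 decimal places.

Pr(passing raccoon | barking) ≈ 0.757; Pr(passing raccoon | barking, intruder) ≈ 0.486

Under noisy-OR, P(barking | causes) = 1 − (1−0.01)·∏(1−qᵢ) over the active causes.
P(barking) = 0.01*0.66*0.74 + 0.4753*0.66*0.26 + 0.7624*0.34*0.74 + 0.874072*0.34*0.26 = 0.004884 + 0.081561 + 0.191820 + 0.077268 = 0.355533
Restricting to configurations with passing raccoon present: 0.191820 + 0.077268 = 0.269088.
So P(passing raccoon | barking) = 0.269088/0.355533 ≈ 0.757.

Now condition on the additional information:
For the numerator, keep only passing raccoon=true terms: 0.874072×0.34 = 0.297184
The normalizing constant is 0.4753×0.66 + 0.874072×0.34 = 0.610882
Posterior = 0.297184 / 0.610882 ≈ 0.486
This is intercausal reasoning (explaining away): once intruder accounts for the barking, passing raccoon becomes less likely.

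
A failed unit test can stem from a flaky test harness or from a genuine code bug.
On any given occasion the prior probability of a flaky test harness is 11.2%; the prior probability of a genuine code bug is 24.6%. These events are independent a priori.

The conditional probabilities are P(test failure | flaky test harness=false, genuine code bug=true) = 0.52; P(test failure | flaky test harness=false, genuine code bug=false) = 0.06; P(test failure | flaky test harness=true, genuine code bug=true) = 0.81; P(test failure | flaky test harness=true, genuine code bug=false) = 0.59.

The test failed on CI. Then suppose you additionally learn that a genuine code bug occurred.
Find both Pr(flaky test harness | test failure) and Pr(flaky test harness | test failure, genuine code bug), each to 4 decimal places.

For the numerator, keep only flaky test harness=true terms: 0.049824 + 0.022317 = 0.072141
The normalizing constant is 0.06·0.888·0.754 + 0.52·0.888·0.246 + 0.59·0.112·0.754 + 0.81·0.112·0.246 = 0.225907
P(flaky test harness | test failure) = 0.072141/0.225907 ≈ 0.3193

With the extra evidence:
Weight on flaky test harness=true, given the evidence: 0.81*0.112 = 0.090720
The normalizing constant is 0.52*0.888 + 0.81*0.112 = 0.552480
P(flaky test harness | test failure, genuine code bug) = 0.090720/0.552480 ≈ 0.1642

Pr(flaky test harness | test failure) ≈ 0.3193; Pr(flaky test harness | test failure, genuine code bug) ≈ 0.1642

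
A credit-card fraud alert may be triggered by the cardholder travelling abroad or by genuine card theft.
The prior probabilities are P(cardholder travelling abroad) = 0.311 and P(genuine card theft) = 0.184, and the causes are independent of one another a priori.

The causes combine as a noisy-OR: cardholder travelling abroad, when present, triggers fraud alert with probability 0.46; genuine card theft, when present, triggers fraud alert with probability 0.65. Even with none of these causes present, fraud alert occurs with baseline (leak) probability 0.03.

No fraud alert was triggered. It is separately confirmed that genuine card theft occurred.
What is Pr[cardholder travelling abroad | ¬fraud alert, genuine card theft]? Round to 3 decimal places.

Pr[cardholder travelling abroad | ¬fraud alert, genuine card theft] ≈ 0.196

Under noisy-OR, P(fraud alert | causes) = 1 − (1−0.03)·∏(1−qᵢ) over the active causes.
P(¬fraud alert | genuine card theft) = 0.3395*0.689 + 0.18333*0.311 = 0.233915 + 0.057016 = 0.290931
The cardholder travelling abroad-present share is 0.18333*0.311 = 0.057016.
Hence the posterior is 0.057016/0.290931 ≈ 0.196.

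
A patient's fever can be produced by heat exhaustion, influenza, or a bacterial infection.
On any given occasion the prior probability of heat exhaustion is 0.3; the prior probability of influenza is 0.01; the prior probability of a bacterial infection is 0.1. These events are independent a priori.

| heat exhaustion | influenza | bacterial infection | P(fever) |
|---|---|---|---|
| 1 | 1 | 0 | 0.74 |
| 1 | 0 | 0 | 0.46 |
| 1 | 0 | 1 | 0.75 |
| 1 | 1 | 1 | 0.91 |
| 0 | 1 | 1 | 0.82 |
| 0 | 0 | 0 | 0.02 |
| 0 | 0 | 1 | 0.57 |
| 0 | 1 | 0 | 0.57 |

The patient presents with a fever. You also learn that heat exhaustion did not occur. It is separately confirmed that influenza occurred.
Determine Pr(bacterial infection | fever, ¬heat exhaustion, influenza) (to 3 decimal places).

Pr(bacterial infection | fever, ¬heat exhaustion, influenza) ≈ 0.138

Sum P(fever|·) weighted by the priors over both values of bacterial infection:
  P(fever | ¬heat exhaustion, influenza) = 0.57*0.9 + 0.82*0.1
        = 0.513000 + 0.082000 = 0.595000
The terms with bacterial infection present sum to 0.082000, so
  P(bacterial infection | fever, ¬heat exhaustion, influenza) = 0.082000 / 0.595000 ≈ 0.138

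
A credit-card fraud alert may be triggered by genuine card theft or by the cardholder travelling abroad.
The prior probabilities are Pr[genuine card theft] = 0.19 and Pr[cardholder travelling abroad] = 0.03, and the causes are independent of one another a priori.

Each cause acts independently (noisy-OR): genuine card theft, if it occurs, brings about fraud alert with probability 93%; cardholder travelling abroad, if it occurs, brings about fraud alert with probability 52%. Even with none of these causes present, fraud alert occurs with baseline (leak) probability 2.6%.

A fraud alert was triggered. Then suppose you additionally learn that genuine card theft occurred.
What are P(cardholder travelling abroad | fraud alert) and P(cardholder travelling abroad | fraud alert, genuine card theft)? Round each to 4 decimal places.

Under noisy-OR, P(fraud alert | causes) = 1 − (1−0.026)·∏(1−qᵢ) over the active causes.
Sum P(fraud alert|·) weighted by the priors over the 4 (genuine card theft, cardholder travelling abroad) configurations:
  P(fraud alert) = 0.026×0.81×0.97 + 0.53248×0.81×0.03 + 0.93182×0.19×0.97 + 0.967274×0.19×0.03
        = 0.020428 + 0.012939 + 0.171734 + 0.005513 = 0.210614
The terms with cardholder travelling abroad present sum to 0.018452, so
  P(cardholder travelling abroad | fraud alert) = 0.018452 / 0.210614 ≈ 0.0876

Now condition on the additional information:
For the numerator, keep only cardholder travelling abroad=true terms: 0.967274×0.03 = 0.029018
Denominator P(fraud alert | genuine card theft): 0.93182×0.97 + 0.967274×0.03 = 0.932883
P(cardholder travelling abroad | fraud alert, genuine card theft) = 0.029018/0.932883 ≈ 0.0311
Conditioning on genuine card theft lowers the posterior on cardholder travelling abroad: the classic explaining-away effect in a common-effect structure.

P(cardholder travelling abroad | fraud alert) ≈ 0.0876; P(cardholder travelling abroad | fraud alert, genuine card theft) ≈ 0.0311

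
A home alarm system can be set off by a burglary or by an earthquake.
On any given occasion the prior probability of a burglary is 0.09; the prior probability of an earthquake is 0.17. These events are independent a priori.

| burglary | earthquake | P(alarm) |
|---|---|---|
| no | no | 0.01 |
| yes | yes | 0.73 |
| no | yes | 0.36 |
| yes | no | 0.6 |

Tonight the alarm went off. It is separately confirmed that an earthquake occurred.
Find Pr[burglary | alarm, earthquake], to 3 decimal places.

Sum P(alarm|·) weighted by the priors over both values of burglary:
  P(alarm | earthquake) = 0.36*0.91 + 0.73*0.09
        = 0.327600 + 0.065700 = 0.393300
Configurations with burglary contribute 0.065700, so
  P(burglary | alarm, earthquake) = 0.065700 / 0.393300 ≈ 0.167

Pr[burglary | alarm, earthquake] ≈ 0.167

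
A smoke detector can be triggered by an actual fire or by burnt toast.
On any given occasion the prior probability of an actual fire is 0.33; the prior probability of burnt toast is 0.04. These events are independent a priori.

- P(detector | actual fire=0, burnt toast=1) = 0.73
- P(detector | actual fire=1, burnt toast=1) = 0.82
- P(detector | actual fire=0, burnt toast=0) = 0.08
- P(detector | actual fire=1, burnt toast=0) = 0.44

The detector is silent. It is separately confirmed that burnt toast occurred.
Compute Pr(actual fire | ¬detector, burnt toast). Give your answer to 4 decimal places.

For the numerator, keep only actual fire=true terms: 0.18*0.33 = 0.059400
The normalizing constant is 0.27*0.67 + 0.18*0.33 = 0.240300
Posterior = 0.059400 / 0.240300 ≈ 0.2472

Pr(actual fire | ¬detector, burnt toast) ≈ 0.2472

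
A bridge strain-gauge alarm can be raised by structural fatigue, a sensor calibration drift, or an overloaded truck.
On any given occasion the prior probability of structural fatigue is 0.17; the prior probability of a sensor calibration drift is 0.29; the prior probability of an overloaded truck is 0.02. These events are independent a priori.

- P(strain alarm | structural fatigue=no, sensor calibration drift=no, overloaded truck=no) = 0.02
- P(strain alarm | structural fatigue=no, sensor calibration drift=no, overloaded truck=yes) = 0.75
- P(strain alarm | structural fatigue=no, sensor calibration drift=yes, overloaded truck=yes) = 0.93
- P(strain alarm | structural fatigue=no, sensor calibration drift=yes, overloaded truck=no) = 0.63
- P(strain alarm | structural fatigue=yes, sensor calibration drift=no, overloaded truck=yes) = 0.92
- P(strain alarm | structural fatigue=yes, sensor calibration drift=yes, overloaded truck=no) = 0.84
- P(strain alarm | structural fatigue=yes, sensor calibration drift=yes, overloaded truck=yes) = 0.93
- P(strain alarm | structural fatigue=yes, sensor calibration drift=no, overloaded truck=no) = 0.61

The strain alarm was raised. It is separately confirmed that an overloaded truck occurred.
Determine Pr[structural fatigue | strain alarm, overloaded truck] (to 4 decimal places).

Pr[structural fatigue | strain alarm, overloaded truck] ≈ 0.1907

P(strain alarm | overloaded truck) = 0.75*0.83*0.71 + 0.93*0.83*0.29 + 0.92*0.17*0.71 + 0.93*0.17*0.29 = 0.441975 + 0.223851 + 0.111044 + 0.045849 = 0.822719
Restricting to configurations with structural fatigue present: 0.111044 + 0.045849 = 0.156893.
So P(structural fatigue | strain alarm, overloaded truck) = 0.156893/0.822719 ≈ 0.1907.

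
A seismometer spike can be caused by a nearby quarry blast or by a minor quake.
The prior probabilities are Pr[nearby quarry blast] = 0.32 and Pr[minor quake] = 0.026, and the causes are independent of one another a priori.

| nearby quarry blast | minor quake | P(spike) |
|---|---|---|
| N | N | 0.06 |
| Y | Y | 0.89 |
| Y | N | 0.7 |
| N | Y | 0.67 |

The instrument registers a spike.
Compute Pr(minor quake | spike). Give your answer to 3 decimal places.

P(spike) = 0.06*0.68*0.974 + 0.67*0.68*0.026 + 0.7*0.32*0.974 + 0.89*0.32*0.026 = 0.039739 + 0.011846 + 0.218176 + 0.007405 = 0.277166
Of this, 0.019251 comes from 0.011846 + 0.007405 (the minor quake=true cases).
So P(minor quake | spike) = 0.019251/0.277166 ≈ 0.069.

Pr(minor quake | spike) ≈ 0.069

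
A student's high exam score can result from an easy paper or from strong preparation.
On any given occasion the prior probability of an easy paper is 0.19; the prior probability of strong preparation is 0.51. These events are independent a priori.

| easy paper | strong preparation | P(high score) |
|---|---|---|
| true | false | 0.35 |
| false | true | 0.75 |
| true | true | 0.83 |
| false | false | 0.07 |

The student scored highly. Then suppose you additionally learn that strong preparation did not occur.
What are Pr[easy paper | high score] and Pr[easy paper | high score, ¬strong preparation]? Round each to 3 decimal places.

Numerator (weight on configurations with easy paper): 0.032585 + 0.080427 = 0.113012
The normalizing constant is 0.07*0.81*0.49 + 0.75*0.81*0.51 + 0.35*0.19*0.49 + 0.83*0.19*0.51 = 0.450620
P(easy paper | high score) = 0.113012/0.450620 ≈ 0.251

With the extra evidence:
P(high score | ¬strong preparation) = 0.07·0.81 + 0.35·0.19 = 0.056700 + 0.066500 = 0.123200
Of this, 0.066500 comes from 0.35·0.19 (the easy paper=true cases).
P(easy paper | high score, ¬strong preparation) = 0.066500 / 0.123200 ≈ 0.540
With strong preparation excluded, easy paper must carry more of the explanatory weight for the high score.

Pr[easy paper | high score] ≈ 0.251; Pr[easy paper | high score, ¬strong preparation] ≈ 0.540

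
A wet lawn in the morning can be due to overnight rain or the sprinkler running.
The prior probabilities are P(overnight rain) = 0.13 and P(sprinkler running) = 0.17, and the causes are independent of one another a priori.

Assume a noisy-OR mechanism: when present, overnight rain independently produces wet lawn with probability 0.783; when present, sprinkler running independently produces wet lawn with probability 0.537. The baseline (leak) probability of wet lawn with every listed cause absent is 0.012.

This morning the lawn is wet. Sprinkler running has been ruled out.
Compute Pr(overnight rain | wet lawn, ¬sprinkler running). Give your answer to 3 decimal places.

Under noisy-OR, P(wet lawn | causes) = 1 − (1−0.012)·∏(1−qᵢ) over the active causes.
Sum P(wet lawn|·) weighted by the priors over both values of overnight rain:
  P(wet lawn | ¬sprinkler running) = 0.012*0.87 + 0.785604*0.13
        = 0.010440 + 0.102129 = 0.112569
The terms with overnight rain present sum to 0.102129, so
  P(overnight rain | wet lawn, ¬sprinkler running) = 0.102129 / 0.112569 ≈ 0.907

Pr(overnight rain | wet lawn, ¬sprinkler running) ≈ 0.907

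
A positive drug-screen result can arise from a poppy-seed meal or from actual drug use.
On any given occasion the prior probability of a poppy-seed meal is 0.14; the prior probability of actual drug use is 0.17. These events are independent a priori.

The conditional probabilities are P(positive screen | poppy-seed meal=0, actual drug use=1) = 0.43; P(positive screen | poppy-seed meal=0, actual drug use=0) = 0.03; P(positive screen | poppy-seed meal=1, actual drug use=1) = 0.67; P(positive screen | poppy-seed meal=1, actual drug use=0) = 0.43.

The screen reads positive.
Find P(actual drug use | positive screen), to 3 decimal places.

P(actual drug use | positive screen) ≈ 0.525

P(positive screen) = 0.03·0.86·0.83 + 0.43·0.86·0.17 + 0.43·0.14·0.83 + 0.67·0.14·0.17 = 0.021414 + 0.062866 + 0.049966 + 0.015946 = 0.150192
Restricting to configurations with actual drug use present: 0.062866 + 0.015946 = 0.078812.
P(actual drug use | positive screen) = 0.078812 / 0.150192 ≈ 0.525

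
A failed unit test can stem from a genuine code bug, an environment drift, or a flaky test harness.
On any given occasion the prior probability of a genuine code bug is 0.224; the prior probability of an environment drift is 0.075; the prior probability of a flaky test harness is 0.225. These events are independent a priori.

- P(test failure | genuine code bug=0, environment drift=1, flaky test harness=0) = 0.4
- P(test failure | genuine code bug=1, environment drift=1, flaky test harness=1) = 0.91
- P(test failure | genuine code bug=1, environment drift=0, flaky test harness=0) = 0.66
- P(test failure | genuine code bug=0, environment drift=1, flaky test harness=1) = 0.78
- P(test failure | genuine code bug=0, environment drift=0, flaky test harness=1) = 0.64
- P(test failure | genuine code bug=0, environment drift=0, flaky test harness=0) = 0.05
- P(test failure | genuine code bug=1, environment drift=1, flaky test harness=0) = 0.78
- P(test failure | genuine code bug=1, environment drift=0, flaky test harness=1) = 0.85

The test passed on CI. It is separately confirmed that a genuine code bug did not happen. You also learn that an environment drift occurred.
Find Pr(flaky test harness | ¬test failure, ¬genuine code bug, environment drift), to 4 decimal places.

P(¬test failure | ¬genuine code bug, environment drift) = 0.6·0.775 + 0.22·0.225 = 0.465000 + 0.049500 = 0.514500
Of this, 0.049500 comes from 0.22·0.225 (the flaky test harness=true cases).
P(flaky test harness | ¬test failure, ¬genuine code bug, environment drift) = 0.049500 / 0.514500 ≈ 0.0962

Pr(flaky test harness | ¬test failure, ¬genuine code bug, environment drift) ≈ 0.0962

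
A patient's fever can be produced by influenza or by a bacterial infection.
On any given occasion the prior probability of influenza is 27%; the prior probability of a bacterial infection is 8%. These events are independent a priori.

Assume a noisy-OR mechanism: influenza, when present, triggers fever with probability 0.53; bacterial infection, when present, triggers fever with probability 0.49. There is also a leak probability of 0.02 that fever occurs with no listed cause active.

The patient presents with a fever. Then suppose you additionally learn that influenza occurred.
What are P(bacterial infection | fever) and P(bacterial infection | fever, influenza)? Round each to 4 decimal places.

Under noisy-OR, P(fever | causes) = 1 − (1−0.02)·∏(1−qᵢ) over the active causes.
P(fever) = 0.02×0.73×0.92 + 0.5002×0.73×0.08 + 0.5394×0.27×0.92 + 0.765094×0.27×0.08 = 0.013432 + 0.029212 + 0.133987 + 0.016526 = 0.193157
The bacterial infection-present share is 0.029212 + 0.016526 = 0.045738.
P(bacterial infection | fever) = 0.045738 / 0.193157 ≈ 0.2368

Now also conditioning on influenza=true:
P(fever | influenza) = 0.5394·0.92 + 0.765094·0.08 = 0.496248 + 0.061208 = 0.557456
Of this, 0.061208 comes from 0.765094·0.08 (the bacterial infection=true cases).
So P(bacterial infection | fever, influenza) = 0.061208/0.557456 ≈ 0.1098.

P(bacterial infection | fever) ≈ 0.2368; P(bacterial infection | fever, influenza) ≈ 0.1098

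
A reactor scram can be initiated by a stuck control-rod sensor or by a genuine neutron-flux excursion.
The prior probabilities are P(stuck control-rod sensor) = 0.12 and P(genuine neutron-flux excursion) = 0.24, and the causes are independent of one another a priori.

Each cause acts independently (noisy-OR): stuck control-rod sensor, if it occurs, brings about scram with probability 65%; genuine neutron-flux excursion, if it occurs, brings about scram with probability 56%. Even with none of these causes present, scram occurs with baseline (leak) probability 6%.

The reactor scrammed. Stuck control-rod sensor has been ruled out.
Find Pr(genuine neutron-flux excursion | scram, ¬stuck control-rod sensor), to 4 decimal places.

Pr(genuine neutron-flux excursion | scram, ¬stuck control-rod sensor) ≈ 0.7553

Under noisy-OR, P(scram | causes) = 1 − (1−0.06)·∏(1−qᵢ) over the active causes.
Numerator (weight on configurations with genuine neutron-flux excursion): 0.5864*0.24 = 0.140736
The normalizing constant is 0.06*0.76 + 0.5864*0.24 = 0.186336
Posterior = 0.140736 / 0.186336 ≈ 0.7553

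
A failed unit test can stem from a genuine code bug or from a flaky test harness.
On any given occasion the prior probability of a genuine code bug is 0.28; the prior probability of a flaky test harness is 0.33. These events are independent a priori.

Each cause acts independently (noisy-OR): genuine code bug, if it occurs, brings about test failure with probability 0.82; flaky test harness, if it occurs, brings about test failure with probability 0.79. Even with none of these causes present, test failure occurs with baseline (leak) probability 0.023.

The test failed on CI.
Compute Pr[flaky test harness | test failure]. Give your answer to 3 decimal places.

Under noisy-OR, P(test failure | causes) = 1 − (1−0.023)·∏(1−qᵢ) over the active causes.
P(test failure) = 0.023·0.72·0.67 + 0.79483·0.72·0.33 + 0.82414·0.28·0.67 + 0.963069·0.28·0.33 = 0.011095 + 0.188852 + 0.154609 + 0.088988 = 0.443544
Of this, 0.277840 comes from 0.188852 + 0.088988 (the flaky test harness=true cases).
P(flaky test harness | test failure) = 0.277840 / 0.443544 ≈ 0.626

Pr[flaky test harness | test failure] ≈ 0.626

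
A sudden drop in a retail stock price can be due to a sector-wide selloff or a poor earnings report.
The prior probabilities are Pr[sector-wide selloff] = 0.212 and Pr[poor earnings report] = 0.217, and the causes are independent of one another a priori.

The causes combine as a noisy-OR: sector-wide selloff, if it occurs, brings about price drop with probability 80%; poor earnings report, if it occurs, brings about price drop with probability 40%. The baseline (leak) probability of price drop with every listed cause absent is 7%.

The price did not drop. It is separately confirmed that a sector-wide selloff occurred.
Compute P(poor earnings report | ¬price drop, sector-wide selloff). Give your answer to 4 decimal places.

Under noisy-OR, P(price drop | causes) = 1 − (1−0.07)·∏(1−qᵢ) over the active causes.
P(¬price drop | sector-wide selloff) = 0.186*0.783 + 0.1116*0.217 = 0.145638 + 0.024217 = 0.169855
Of this, 0.024217 comes from 0.1116*0.217 (the poor earnings report=true cases).
So P(poor earnings report | ¬price drop, sector-wide selloff) = 0.024217/0.169855 ≈ 0.1426.

P(poor earnings report | ¬price drop, sector-wide selloff) ≈ 0.1426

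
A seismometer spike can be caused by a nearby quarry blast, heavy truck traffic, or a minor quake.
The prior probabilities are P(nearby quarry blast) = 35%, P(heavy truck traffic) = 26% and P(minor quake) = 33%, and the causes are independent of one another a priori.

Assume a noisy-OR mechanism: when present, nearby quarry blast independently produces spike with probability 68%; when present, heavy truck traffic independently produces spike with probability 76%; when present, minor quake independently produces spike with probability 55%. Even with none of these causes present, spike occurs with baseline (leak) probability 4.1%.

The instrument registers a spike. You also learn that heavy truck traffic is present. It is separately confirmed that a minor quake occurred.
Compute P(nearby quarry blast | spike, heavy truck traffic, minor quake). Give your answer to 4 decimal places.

P(nearby quarry blast | spike, heavy truck traffic, minor quake) ≈ 0.3674

Under noisy-OR, P(spike | causes) = 1 − (1−0.041)·∏(1−qᵢ) over the active causes.
Weight on nearby quarry blast=true, given the evidence: 0.966857×0.35 = 0.338400
The normalizing constant is 0.896428×0.65 + 0.966857×0.35 = 0.921078
P(nearby quarry blast | spike, heavy truck traffic, minor quake) = 0.338400/0.921078 ≈ 0.3674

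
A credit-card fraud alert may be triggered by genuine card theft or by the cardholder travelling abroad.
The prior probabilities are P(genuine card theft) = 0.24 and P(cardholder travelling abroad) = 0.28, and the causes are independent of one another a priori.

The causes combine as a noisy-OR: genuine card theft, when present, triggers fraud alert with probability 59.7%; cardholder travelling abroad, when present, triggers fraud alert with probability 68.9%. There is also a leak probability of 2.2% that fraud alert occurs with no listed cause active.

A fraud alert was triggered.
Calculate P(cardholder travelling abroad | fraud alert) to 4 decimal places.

Under noisy-OR, P(fraud alert | causes) = 1 − (1−0.022)·∏(1−qᵢ) over the active causes.
Enumerate the 4 (genuine card theft, cardholder travelling abroad) configurations and weight by the priors:
  P(fraud alert) = 0.022×0.76×0.72 + 0.695842×0.76×0.28 + 0.605866×0.24×0.72 + 0.877424×0.24×0.28
        = 0.012038 + 0.148075 + 0.104694 + 0.058963 = 0.323770
The terms with cardholder travelling abroad present sum to 0.207038, so
  P(cardholder travelling abroad | fraud alert) = 0.207038 / 0.323770 ≈ 0.6395

P(cardholder travelling abroad | fraud alert) ≈ 0.6395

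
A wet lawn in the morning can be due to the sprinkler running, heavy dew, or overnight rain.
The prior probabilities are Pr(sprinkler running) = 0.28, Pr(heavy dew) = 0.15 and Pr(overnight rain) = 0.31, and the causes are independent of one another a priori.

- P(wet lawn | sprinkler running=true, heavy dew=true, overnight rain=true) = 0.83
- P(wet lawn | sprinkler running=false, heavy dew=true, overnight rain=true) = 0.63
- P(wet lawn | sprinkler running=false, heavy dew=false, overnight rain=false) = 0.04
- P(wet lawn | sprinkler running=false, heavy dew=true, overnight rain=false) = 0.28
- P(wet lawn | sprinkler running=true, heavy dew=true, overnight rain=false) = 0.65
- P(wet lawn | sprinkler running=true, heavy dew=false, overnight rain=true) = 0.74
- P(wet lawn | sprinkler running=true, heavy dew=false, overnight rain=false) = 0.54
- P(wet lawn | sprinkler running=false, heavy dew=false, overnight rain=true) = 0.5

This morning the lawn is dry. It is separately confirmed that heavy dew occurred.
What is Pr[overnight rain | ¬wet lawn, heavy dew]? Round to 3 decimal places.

Numerator (weight on configurations with overnight rain): 0.082584 + 0.014756 = 0.097340
Normalizer over all consistent configurations: 0.72·0.72·0.69 + 0.37·0.72·0.31 + 0.35·0.28·0.69 + 0.17·0.28·0.31 = 0.522656
P(overnight rain | ¬wet lawn, heavy dew) = 0.097340/0.522656 ≈ 0.186

Pr[overnight rain | ¬wet lawn, heavy dew] ≈ 0.186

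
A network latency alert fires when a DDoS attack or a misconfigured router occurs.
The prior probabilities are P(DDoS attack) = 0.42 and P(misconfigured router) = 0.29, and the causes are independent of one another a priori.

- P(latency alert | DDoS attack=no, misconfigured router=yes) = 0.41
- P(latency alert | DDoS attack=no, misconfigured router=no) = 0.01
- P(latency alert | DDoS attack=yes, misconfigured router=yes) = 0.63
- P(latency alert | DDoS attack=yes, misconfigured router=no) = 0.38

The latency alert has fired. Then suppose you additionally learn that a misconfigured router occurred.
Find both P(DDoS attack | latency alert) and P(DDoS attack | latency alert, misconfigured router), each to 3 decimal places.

P(DDoS attack | latency alert) ≈ 0.722; P(DDoS attack | latency alert, misconfigured router) ≈ 0.527

Weight on DDoS attack=true, given the evidence: 0.113316 + 0.076734 = 0.190050
Normalizer over all consistent configurations: 0.01·0.58·0.71 + 0.41·0.58·0.29 + 0.38·0.42·0.71 + 0.63·0.42·0.29 = 0.263130
P(DDoS attack | latency alert) = 0.190050/0.263130 ≈ 0.722

Now also conditioning on misconfigured router=true:
P(latency alert | misconfigured router) = 0.41*0.58 + 0.63*0.42 = 0.237800 + 0.264600 = 0.502400
Restricting to configurations with DDoS attack present: 0.63*0.42 = 0.264600.
So P(DDoS attack | latency alert, misconfigured router) = 0.264600/0.502400 ≈ 0.527.
— misconfigured router explains away the evidence for DDoS attack.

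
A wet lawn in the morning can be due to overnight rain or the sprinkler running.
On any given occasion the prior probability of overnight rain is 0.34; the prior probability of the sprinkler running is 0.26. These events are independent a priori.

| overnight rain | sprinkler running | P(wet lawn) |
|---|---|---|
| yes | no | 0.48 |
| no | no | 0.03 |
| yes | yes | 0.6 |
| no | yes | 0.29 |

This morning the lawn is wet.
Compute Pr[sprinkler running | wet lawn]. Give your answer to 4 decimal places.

Pr[sprinkler running | wet lawn] ≈ 0.4315

Numerator (weight on configurations with sprinkler running): 0.049764 + 0.053040 = 0.102804
Normalizer over all consistent configurations: 0.03*0.66*0.74 + 0.29*0.66*0.26 + 0.48*0.34*0.74 + 0.6*0.34*0.26 = 0.238224
Posterior = 0.102804 / 0.238224 ≈ 0.4315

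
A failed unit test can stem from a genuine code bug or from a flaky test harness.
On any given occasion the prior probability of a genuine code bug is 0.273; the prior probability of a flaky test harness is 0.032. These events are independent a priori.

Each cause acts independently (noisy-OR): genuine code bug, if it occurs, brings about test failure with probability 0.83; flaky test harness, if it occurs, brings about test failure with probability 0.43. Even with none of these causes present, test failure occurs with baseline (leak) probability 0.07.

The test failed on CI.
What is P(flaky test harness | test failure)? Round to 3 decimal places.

Under noisy-OR, P(test failure | causes) = 1 − (1−0.07)·∏(1−qᵢ) over the active causes.
Enumerate the 4 (genuine code bug, flaky test harness) configurations and weight by the priors:
  P(test failure) = 0.07·0.727·0.968 + 0.4699·0.727·0.032 + 0.8419·0.273·0.968 + 0.909883·0.273·0.032
        = 0.049262 + 0.010932 + 0.222484 + 0.007949 = 0.290627
Configurations with flaky test harness contribute 0.018881, so
  P(flaky test harness | test failure) = 0.018881 / 0.290627 ≈ 0.065

P(flaky test harness | test failure) ≈ 0.065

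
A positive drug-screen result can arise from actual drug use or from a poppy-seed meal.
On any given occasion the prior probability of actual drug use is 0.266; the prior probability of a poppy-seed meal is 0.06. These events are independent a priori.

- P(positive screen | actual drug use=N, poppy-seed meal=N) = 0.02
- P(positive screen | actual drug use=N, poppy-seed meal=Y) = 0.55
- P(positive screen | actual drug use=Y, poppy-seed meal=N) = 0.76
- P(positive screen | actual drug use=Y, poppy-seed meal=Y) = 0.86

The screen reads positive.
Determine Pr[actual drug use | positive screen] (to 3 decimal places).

Pr[actual drug use | positive screen] ≈ 0.843

For the numerator, keep only actual drug use=true terms: 0.190030 + 0.013726 = 0.203756
The normalizing constant is 0.02×0.734×0.94 + 0.55×0.734×0.06 + 0.76×0.266×0.94 + 0.86×0.266×0.06 = 0.241777
Posterior = 0.203756 / 0.241777 ≈ 0.843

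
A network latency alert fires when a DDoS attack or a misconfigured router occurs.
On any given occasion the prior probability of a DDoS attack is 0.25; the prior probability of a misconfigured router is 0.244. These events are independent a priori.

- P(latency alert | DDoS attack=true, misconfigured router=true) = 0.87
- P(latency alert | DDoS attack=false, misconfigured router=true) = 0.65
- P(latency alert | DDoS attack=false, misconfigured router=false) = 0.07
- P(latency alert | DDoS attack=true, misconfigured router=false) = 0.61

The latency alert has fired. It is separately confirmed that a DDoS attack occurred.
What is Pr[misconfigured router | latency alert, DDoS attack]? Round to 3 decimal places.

Enumerate both values of misconfigured router and weight by the priors:
  P(latency alert | DDoS attack) = 0.61·0.756 + 0.87·0.244
        = 0.461160 + 0.212280 = 0.673440
Keeping only the misconfigured router-present terms gives 0.212280, so
  P(misconfigured router | latency alert, DDoS attack) = 0.212280 / 0.673440 ≈ 0.315

Pr[misconfigured router | latency alert, DDoS attack] ≈ 0.315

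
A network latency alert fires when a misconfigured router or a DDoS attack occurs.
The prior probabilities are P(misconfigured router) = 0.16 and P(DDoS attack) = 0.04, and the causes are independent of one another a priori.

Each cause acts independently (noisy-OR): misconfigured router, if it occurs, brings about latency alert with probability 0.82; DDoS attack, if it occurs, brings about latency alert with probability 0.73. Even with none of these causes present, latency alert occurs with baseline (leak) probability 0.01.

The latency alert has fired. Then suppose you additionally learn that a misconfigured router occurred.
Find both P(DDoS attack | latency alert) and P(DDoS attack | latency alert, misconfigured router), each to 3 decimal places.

P(DDoS attack | latency alert) ≈ 0.186; P(DDoS attack | latency alert, misconfigured router) ≈ 0.046

Under noisy-OR, P(latency alert | causes) = 1 − (1−0.01)·∏(1−qᵢ) over the active causes.
P(latency alert) = 0.01×0.84×0.96 + 0.7327×0.84×0.04 + 0.8218×0.16×0.96 + 0.951886×0.16×0.04 = 0.008064 + 0.024619 + 0.126228 + 0.006092 = 0.165003
Of this, 0.030711 comes from 0.024619 + 0.006092 (the DDoS attack=true cases).
P(DDoS attack | latency alert) = 0.030711 / 0.165003 ≈ 0.186

Now condition on the additional information:
Numerator (weight on configurations with DDoS attack): 0.951886*0.04 = 0.038075
Normalizer over all consistent configurations: 0.8218*0.96 + 0.951886*0.04 = 0.827003
Posterior = 0.038075 / 0.827003 ≈ 0.046
The drop from 0.186 to 0.046 is the explaining-away (discounting) effect.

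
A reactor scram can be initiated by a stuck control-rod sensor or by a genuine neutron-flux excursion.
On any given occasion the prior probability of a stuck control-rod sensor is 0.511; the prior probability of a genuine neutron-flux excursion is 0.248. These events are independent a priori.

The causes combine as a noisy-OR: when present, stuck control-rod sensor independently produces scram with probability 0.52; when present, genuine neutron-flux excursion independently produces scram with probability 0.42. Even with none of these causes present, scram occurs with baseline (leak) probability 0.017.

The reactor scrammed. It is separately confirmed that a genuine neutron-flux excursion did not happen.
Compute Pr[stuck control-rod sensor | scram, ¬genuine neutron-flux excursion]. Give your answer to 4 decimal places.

Under noisy-OR, P(scram | causes) = 1 − (1−0.017)·∏(1−qᵢ) over the active causes.
Sum P(scram|·) weighted by the priors over both values of stuck control-rod sensor:
  P(scram | ¬genuine neutron-flux excursion) = 0.017×0.489 + 0.52816×0.511
        = 0.008313 + 0.269890 = 0.278203
Configurations with stuck control-rod sensor contribute 0.269890, so
  P(stuck control-rod sensor | scram, ¬genuine neutron-flux excursion) = 0.269890 / 0.278203 ≈ 0.9701

Pr[stuck control-rod sensor | scram, ¬genuine neutron-flux excursion] ≈ 0.9701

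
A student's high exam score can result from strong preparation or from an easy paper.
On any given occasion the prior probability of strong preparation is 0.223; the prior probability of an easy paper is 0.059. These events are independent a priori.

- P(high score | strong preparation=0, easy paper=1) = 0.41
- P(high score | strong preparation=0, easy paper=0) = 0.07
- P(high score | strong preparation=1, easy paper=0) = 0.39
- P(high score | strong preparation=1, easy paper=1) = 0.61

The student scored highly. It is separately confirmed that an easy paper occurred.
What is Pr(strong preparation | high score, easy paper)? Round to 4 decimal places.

P(high score | easy paper) = 0.41·0.777 + 0.61·0.223 = 0.318570 + 0.136030 = 0.454600
Of this, 0.136030 comes from 0.61·0.223 (the strong preparation=true cases).
Hence the posterior is 0.136030/0.454600 ≈ 0.2992.

Pr(strong preparation | high score, easy paper) ≈ 0.2992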